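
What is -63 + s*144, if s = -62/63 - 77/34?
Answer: -63169/119 ≈ -530.83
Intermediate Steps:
s = -6959/2142 (s = -62*1/63 - 77*1/34 = -62/63 - 77/34 = -6959/2142 ≈ -3.2488)
-63 + s*144 = -63 - 6959/2142*144 = -63 - 55672/119 = -63169/119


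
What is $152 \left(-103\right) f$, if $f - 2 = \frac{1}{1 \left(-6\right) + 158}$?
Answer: $-31415$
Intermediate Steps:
$f = \frac{305}{152}$ ($f = 2 + \frac{1}{1 \left(-6\right) + 158} = 2 + \frac{1}{-6 + 158} = 2 + \frac{1}{152} = \frac{305}{152} \approx 2.0066$)
$152 \left(-103\right) f = 152 \left(-103\right) \frac{305}{152} = \left(-15656\right) \frac{305}{152} = -31415$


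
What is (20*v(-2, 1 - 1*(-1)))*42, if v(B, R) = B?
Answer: -1680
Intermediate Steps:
(20*v(-2, 1 - 1*(-1)))*42 = (20*(-2))*42 = -40*42 = -1680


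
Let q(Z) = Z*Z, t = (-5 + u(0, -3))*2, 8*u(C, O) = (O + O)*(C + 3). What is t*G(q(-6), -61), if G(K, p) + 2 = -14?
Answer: 232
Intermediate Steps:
u(C, O) = O*(3 + C)/4 (u(C, O) = ((O + O)*(C + 3))/8 = ((2*O)*(3 + C))/8 = (2*O*(3 + C))/8 = O*(3 + C)/4)
t = -29/2 (t = (-5 + (¼)*(-3)*(3 + 0))*2 = (-5 + (¼)*(-3)*3)*2 = (-5 - 9/4)*2 = -29/4*2 = -29/2 ≈ -14.500)
q(Z) = Z²
G(K, p) = -16 (G(K, p) = -2 - 14 = -16)
t*G(q(-6), -61) = -29/2*(-16) = 232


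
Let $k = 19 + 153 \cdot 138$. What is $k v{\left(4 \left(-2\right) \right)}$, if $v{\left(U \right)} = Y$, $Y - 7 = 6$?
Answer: $274729$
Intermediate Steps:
$Y = 13$ ($Y = 7 + 6 = 13$)
$v{\left(U \right)} = 13$
$k = 21133$ ($k = 19 + 21114 = 21133$)
$k v{\left(4 \left(-2\right) \right)} = 21133 \cdot 13 = 274729$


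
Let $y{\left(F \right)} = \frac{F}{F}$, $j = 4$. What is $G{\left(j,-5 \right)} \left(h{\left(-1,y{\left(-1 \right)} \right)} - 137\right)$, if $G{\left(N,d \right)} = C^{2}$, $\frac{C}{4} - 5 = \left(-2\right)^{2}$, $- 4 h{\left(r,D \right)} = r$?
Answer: $-177228$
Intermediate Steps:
$y{\left(F \right)} = 1$
$h{\left(r,D \right)} = - \frac{r}{4}$
$C = 36$ ($C = 20 + 4 \left(-2\right)^{2} = 20 + 4 \cdot 4 = 20 + 16 = 36$)
$G{\left(N,d \right)} = 1296$ ($G{\left(N,d \right)} = 36^{2} = 1296$)
$G{\left(j,-5 \right)} \left(h{\left(-1,y{\left(-1 \right)} \right)} - 137\right) = 1296 \left(\left(- \frac{1}{4}\right) \left(-1\right) - 137\right) = 1296 \left(\frac{1}{4} - 137\right) = 1296 \left(- \frac{547}{4}\right) = -177228$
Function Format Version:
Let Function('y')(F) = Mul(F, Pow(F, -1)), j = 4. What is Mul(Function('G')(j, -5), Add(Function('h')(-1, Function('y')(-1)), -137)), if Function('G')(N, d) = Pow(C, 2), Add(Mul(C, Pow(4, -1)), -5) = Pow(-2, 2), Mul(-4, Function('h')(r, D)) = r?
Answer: -177228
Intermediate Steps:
Function('y')(F) = 1
Function('h')(r, D) = Mul(Rational(-1, 4), r)
C = 36 (C = Add(20, Mul(4, Pow(-2, 2))) = Add(20, Mul(4, 4)) = Add(20, 16) = 36)
Function('G')(N, d) = 1296 (Function('G')(N, d) = Pow(36, 2) = 1296)
Mul(Function('G')(j, -5), Add(Function('h')(-1, Function('y')(-1)), -137)) = Mul(1296, Add(Mul(Rational(-1, 4), -1), -137)) = Mul(1296, Add(Rational(1, 4), -137)) = Mul(1296, Rational(-547, 4)) = -177228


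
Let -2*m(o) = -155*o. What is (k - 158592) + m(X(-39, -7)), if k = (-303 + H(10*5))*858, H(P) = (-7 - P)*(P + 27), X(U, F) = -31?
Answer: -8373461/2 ≈ -4.1867e+6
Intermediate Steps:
m(o) = 155*o/2 (m(o) = -(-155)*o/2 = 155*o/2)
H(P) = (-7 - P)*(27 + P)
k = -4025736 (k = (-303 + (-189 - (10*5)² - 340*5))*858 = (-303 + (-189 - 1*50² - 34*50))*858 = (-303 + (-189 - 1*2500 - 1700))*858 = (-303 + (-189 - 2500 - 1700))*858 = (-303 - 4389)*858 = -4692*858 = -4025736)
(k - 158592) + m(X(-39, -7)) = (-4025736 - 158592) + (155/2)*(-31) = -4184328 - 4805/2 = -8373461/2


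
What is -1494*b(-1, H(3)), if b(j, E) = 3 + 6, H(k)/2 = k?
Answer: -13446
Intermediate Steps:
H(k) = 2*k
b(j, E) = 9
-1494*b(-1, H(3)) = -1494*9 = -13446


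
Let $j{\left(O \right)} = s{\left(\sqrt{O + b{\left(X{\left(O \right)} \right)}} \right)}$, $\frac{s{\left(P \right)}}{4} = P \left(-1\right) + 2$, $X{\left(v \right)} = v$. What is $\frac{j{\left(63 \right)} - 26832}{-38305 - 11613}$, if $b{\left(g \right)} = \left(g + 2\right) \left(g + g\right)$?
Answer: $\frac{13412}{24959} + \frac{6 \sqrt{917}}{24959} \approx 0.54464$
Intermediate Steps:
$b{\left(g \right)} = 2 g \left(2 + g\right)$ ($b{\left(g \right)} = \left(2 + g\right) 2 g = 2 g \left(2 + g\right)$)
$s{\left(P \right)} = 8 - 4 P$ ($s{\left(P \right)} = 4 \left(P \left(-1\right) + 2\right) = 4 \left(- P + 2\right) = 4 \left(2 - P\right) = 8 - 4 P$)
$j{\left(O \right)} = 8 - 4 \sqrt{O + 2 O \left(2 + O\right)}$
$\frac{j{\left(63 \right)} - 26832}{-38305 - 11613} = \frac{\left(8 - 4 \sqrt{63 \left(5 + 2 \cdot 63\right)}\right) - 26832}{-38305 - 11613} = \frac{\left(8 - 4 \sqrt{63 \left(5 + 126\right)}\right) - 26832}{-49918} = \left(\left(8 - 4 \sqrt{63 \cdot 131}\right) - 26832\right) \left(- \frac{1}{49918}\right) = \left(\left(8 - 4 \sqrt{8253}\right) - 26832\right) \left(- \frac{1}{49918}\right) = \left(\left(8 - 4 \cdot 3 \sqrt{917}\right) - 26832\right) \left(- \frac{1}{49918}\right) = \left(\left(8 - 12 \sqrt{917}\right) - 26832\right) \left(- \frac{1}{49918}\right) = \left(-26824 - 12 \sqrt{917}\right) \left(- \frac{1}{49918}\right) = \frac{13412}{24959} + \frac{6 \sqrt{917}}{24959}$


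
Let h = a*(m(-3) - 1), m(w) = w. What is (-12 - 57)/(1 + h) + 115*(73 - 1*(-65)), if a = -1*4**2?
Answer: 1031481/65 ≈ 15869.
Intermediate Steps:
a = -16 (a = -1*16 = -16)
h = 64 (h = -16*(-3 - 1) = -16*(-4) = 64)
(-12 - 57)/(1 + h) + 115*(73 - 1*(-65)) = (-12 - 57)/(1 + 64) + 115*(73 - 1*(-65)) = -69/65 + 115*(73 + 65) = -69*1/65 + 115*138 = -69/65 + 15870 = 1031481/65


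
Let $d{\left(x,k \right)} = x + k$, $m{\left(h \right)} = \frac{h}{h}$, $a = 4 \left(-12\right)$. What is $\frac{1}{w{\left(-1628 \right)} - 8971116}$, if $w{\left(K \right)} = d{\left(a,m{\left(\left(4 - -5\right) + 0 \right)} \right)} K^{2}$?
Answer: $- \frac{1}{133539164} \approx -7.4884 \cdot 10^{-9}$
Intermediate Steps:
$a = -48$
$m{\left(h \right)} = 1$
$d{\left(x,k \right)} = k + x$
$w{\left(K \right)} = - 47 K^{2}$ ($w{\left(K \right)} = \left(1 - 48\right) K^{2} = - 47 K^{2}$)
$\frac{1}{w{\left(-1628 \right)} - 8971116} = \frac{1}{- 47 \left(-1628\right)^{2} - 8971116} = \frac{1}{\left(-47\right) 2650384 - 8971116} = \frac{1}{-124568048 - 8971116} = \frac{1}{-133539164} = - \frac{1}{133539164}$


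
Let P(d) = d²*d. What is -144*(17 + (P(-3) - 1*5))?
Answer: 2160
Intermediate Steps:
P(d) = d³
-144*(17 + (P(-3) - 1*5)) = -144*(17 + ((-3)³ - 1*5)) = -144*(17 + (-27 - 5)) = -144*(17 - 32) = -144*(-15) = 2160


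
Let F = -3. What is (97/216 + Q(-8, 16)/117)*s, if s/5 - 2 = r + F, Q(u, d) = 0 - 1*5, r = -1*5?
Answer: -5705/468 ≈ -12.190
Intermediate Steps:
r = -5
Q(u, d) = -5 (Q(u, d) = 0 - 5 = -5)
s = -30 (s = 10 + 5*(-5 - 3) = 10 + 5*(-8) = 10 - 40 = -30)
(97/216 + Q(-8, 16)/117)*s = (97/216 - 5/117)*(-30) = (1141/2808)*(-30) = -5705/468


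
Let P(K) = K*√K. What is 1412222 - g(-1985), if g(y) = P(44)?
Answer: 1412222 - 88*√11 ≈ 1.4119e+6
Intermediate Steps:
P(K) = K^(3/2)
g(y) = 88*√11 (g(y) = 44^(3/2) = 88*√11)
1412222 - g(-1985) = 1412222 - 88*√11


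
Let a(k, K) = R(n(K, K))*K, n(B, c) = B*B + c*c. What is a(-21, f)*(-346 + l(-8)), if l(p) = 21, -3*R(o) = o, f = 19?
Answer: 4458350/3 ≈ 1.4861e+6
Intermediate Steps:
n(B, c) = B² + c²
R(o) = -o/3
a(k, K) = -2*K³/3 (a(k, K) = (-(K² + K²)/3)*K = (-2*K²/3)*K = -2*K³/3)
a(-21, f)*(-346 + l(-8)) = (-⅔*19³)*(-346 + 21) = -⅔*6859*(-325) = -13718/3*(-325) = 4458350/3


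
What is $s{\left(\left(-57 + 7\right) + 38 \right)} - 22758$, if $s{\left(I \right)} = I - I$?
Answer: $-22758$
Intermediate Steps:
$s{\left(I \right)} = 0$
$s{\left(\left(-57 + 7\right) + 38 \right)} - 22758 = 0 - 22758 = -22758$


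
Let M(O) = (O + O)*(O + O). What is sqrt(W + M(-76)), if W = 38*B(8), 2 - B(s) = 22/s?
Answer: sqrt(92302)/2 ≈ 151.91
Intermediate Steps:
M(O) = 4*O**2 (M(O) = (2*O)*(2*O) = 4*O**2)
B(s) = 2 - 22/s
W = -57/2 (W = 38*(2 - 22/8) = 38*(2 - 22*1/8) = 38*(2 - 11/4) = 38*(-3/4) = -57/2 ≈ -28.500)
sqrt(W + M(-76)) = sqrt(-57/2 + 4*(-76)**2) = sqrt(-57/2 + 4*5776) = sqrt(-57/2 + 23104) = sqrt(46151/2) = sqrt(92302)/2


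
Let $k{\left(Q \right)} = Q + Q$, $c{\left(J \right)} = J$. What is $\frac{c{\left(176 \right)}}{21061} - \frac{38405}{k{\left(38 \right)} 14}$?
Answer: $- \frac{808660441}{22408904} \approx -36.087$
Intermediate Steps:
$k{\left(Q \right)} = 2 Q$
$\frac{c{\left(176 \right)}}{21061} - \frac{38405}{k{\left(38 \right)} 14} = \frac{176}{21061} - \frac{38405}{2 \cdot 38 \cdot 14} = 176 \cdot \frac{1}{21061} - \frac{38405}{76 \cdot 14} = \frac{176}{21061} - \frac{38405}{1064} = - \frac{808660441}{22408904}$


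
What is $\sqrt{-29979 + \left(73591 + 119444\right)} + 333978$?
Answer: $333978 + 4 \sqrt{10191} \approx 3.3438 \cdot 10^{5}$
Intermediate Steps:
$\sqrt{-29979 + \left(73591 + 119444\right)} + 333978 = \sqrt{-29979 + 193035} + 333978 = \sqrt{163056} + 333978 = 4 \sqrt{10191} + 333978 = 333978 + 4 \sqrt{10191}$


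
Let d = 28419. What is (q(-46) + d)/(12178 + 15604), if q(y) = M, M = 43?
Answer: 14231/13891 ≈ 1.0245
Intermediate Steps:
q(y) = 43
(q(-46) + d)/(12178 + 15604) = (43 + 28419)/(12178 + 15604) = 28462/27782 = 28462*(1/27782) = 14231/13891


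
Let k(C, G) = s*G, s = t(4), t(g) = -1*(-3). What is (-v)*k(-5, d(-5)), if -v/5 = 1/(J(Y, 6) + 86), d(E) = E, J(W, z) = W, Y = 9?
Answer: -15/19 ≈ -0.78947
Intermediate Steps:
t(g) = 3
s = 3
v = -1/19 (v = -5/(9 + 86) = -5/95 = -5*1/95 = -1/19 ≈ -0.052632)
k(C, G) = 3*G
(-v)*k(-5, d(-5)) = (-1*(-1/19))*(3*(-5)) = (1/19)*(-15) = -15/19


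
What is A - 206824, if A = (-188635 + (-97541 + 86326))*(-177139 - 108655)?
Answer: 57115724076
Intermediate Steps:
A = 57115930900 (A = (-188635 - 11215)*(-285794) = -199850*(-285794) = 57115930900)
A - 206824 = 57115930900 - 206824 = 57115724076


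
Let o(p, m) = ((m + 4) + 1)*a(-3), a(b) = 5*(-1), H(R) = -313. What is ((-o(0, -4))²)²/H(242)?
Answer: -625/313 ≈ -1.9968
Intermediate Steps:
a(b) = -5
o(p, m) = -25 - 5*m (o(p, m) = ((m + 4) + 1)*(-5) = ((4 + m) + 1)*(-5) = (5 + m)*(-5) = -25 - 5*m)
((-o(0, -4))²)²/H(242) = ((-(-25 - 5*(-4)))²)²/(-313) = ((-(-25 + 20))²)²*(-1/313) = ((-1*(-5))²)²*(-1/313) = (5²)²*(-1/313) = 25²*(-1/313) = 625*(-1/313) = -625/313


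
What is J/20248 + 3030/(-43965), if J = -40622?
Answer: -61576589/29673444 ≈ -2.0751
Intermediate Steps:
J/20248 + 3030/(-43965) = -40622/20248 + 3030/(-43965) = -40622*1/20248 + 3030*(-1/43965) = -20311/10124 - 202/2931 = -61576589/29673444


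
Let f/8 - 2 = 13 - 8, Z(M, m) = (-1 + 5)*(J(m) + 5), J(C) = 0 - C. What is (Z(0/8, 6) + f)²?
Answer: 2704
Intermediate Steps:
J(C) = -C
Z(M, m) = 20 - 4*m (Z(M, m) = (-1 + 5)*(-m + 5) = 4*(5 - m) = 20 - 4*m)
f = 56 (f = 16 + 8*(13 - 8) = 16 + 8*5 = 16 + 40 = 56)
(Z(0/8, 6) + f)² = ((20 - 4*6) + 56)² = ((20 - 24) + 56)² = (-4 + 56)² = 52² = 2704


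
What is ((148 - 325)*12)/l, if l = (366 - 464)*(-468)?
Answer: -59/1274 ≈ -0.046311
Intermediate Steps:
l = 45864 (l = -98*(-468) = 45864)
((148 - 325)*12)/l = ((148 - 325)*12)/45864 = -177*12*(1/45864) = -2124*1/45864 = -59/1274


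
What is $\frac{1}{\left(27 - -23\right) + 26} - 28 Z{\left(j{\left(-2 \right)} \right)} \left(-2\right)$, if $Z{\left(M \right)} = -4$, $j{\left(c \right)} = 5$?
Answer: $- \frac{17023}{76} \approx -223.99$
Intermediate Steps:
$\frac{1}{\left(27 - -23\right) + 26} - 28 Z{\left(j{\left(-2 \right)} \right)} \left(-2\right) = \frac{1}{\left(27 - -23\right) + 26} - 28 \left(\left(-4\right) \left(-2\right)\right) = \frac{1}{\left(27 + 23\right) + 26} - 224 = \frac{1}{50 + 26} - 224 = \frac{1}{76} - 224 = - \frac{17023}{76}$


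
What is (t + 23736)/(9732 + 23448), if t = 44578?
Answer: 34157/16590 ≈ 2.0589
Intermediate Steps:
(t + 23736)/(9732 + 23448) = (44578 + 23736)/(9732 + 23448) = 68314/33180 = 68314*(1/33180) = 34157/16590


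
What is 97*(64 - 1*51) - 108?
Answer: 1153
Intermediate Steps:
97*(64 - 1*51) - 108 = 97*(64 - 51) - 108 = 97*13 - 108 = 1261 - 108 = 1153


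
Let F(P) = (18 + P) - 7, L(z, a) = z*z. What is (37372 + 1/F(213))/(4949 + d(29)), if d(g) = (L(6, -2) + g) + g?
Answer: 2790443/376544 ≈ 7.4107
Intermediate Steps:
L(z, a) = z²
F(P) = 11 + P
d(g) = 36 + 2*g (d(g) = (6² + g) + g = (36 + g) + g = 36 + 2*g)
(37372 + 1/F(213))/(4949 + d(29)) = (37372 + 1/(11 + 213))/(4949 + (36 + 2*29)) = (37372 + 1/224)/(4949 + (36 + 58)) = (37372 + 1/224)/(4949 + 94) = (8371329/224)/5043 = (8371329/224)*(1/5043) = 2790443/376544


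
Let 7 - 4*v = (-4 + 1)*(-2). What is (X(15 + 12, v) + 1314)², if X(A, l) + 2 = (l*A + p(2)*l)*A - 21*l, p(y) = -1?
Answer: 35153041/16 ≈ 2.1971e+6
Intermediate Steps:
v = ¼ (v = 7/4 - (-4 + 1)*(-2)/4 = 7/4 - (-3)*(-2)/4 = 7/4 - ¼*6 = 7/4 - 3/2 = ¼ ≈ 0.25000)
X(A, l) = -2 - 21*l + A*(-l + A*l) (X(A, l) = -2 + ((l*A - l)*A - 21*l) = -2 + ((A*l - l)*A - 21*l) = -2 + ((-l + A*l)*A - 21*l) = -2 + (A*(-l + A*l) - 21*l) = -2 + (-21*l + A*(-l + A*l)) = -2 - 21*l + A*(-l + A*l))
(X(15 + 12, v) + 1314)² = ((-2 - 21*¼ + (15 + 12)²/4 - 1*(15 + 12)*¼) + 1314)² = ((-2 - 21/4 + (¼)*27² - 1*27*¼) + 1314)² = ((-2 - 21/4 + (¼)*729 - 27/4) + 1314)² = ((-2 - 21/4 + 729/4 - 27/4) + 1314)² = (673/4 + 1314)² = (5929/4)² = 35153041/16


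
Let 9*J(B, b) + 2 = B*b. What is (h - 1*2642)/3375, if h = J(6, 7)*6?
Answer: -7846/10125 ≈ -0.77491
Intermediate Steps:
J(B, b) = -2/9 + B*b/9 (J(B, b) = -2/9 + (B*b)/9 = -2/9 + B*b/9)
h = 80/3 (h = (-2/9 + (1/9)*6*7)*6 = (-2/9 + 14/3)*6 = (40/9)*6 = 80/3 ≈ 26.667)
(h - 1*2642)/3375 = (80/3 - 1*2642)/3375 = (80/3 - 2642)*(1/3375) = -7846/3*1/3375 = -7846/10125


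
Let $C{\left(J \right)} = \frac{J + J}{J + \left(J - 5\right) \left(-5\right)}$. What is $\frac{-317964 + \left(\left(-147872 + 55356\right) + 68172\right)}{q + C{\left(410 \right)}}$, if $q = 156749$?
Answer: $- \frac{110565484}{50629763} \approx -2.1838$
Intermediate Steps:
$C{\left(J \right)} = \frac{2 J}{25 - 4 J}$ ($C{\left(J \right)} = \frac{2 J}{J + \left(-5 + J\right) \left(-5\right)} = \frac{2 J}{J - \left(-25 + 5 J\right)} = \frac{2 J}{25 - 4 J}$)
$\frac{-317964 + \left(\left(-147872 + 55356\right) + 68172\right)}{q + C{\left(410 \right)}} = \frac{-317964 + \left(\left(-147872 + 55356\right) + 68172\right)}{156749 - \frac{820}{-25 + 4 \cdot 410}} = \frac{-317964 + \left(-92516 + 68172\right)}{156749 - \frac{820}{-25 + 1640}} = \frac{-317964 - 24344}{156749 - \frac{820}{1615}} = - \frac{342308}{156749 - 820 \cdot \frac{1}{1615}} = - \frac{342308}{156749 - \frac{164}{323}} = - \frac{342308}{\frac{50629763}{323}} = \left(-342308\right) \frac{323}{50629763} = - \frac{110565484}{50629763}$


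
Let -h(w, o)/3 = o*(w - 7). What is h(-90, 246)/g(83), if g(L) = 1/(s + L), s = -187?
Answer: -7444944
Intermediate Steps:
g(L) = 1/(-187 + L)
h(w, o) = -3*o*(-7 + w) (h(w, o) = -3*o*(w - 7) = -3*o*(-7 + w))
h(-90, 246)/g(83) = (3*246*(7 - 1*(-90)))/(1/(-187 + 83)) = (3*246*(7 + 90))/(1/(-104)) = (3*246*97)/(-1/104) = 71586*(-104) = -7444944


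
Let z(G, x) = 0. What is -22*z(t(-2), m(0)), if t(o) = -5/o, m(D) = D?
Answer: 0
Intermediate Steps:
-22*z(t(-2), m(0)) = -22*0 = 0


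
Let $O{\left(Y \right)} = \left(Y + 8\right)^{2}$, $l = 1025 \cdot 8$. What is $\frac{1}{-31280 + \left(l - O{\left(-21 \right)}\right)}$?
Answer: $- \frac{1}{23249} \approx -4.3013 \cdot 10^{-5}$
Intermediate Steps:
$l = 8200$
$O{\left(Y \right)} = \left(8 + Y\right)^{2}$
$\frac{1}{-31280 + \left(l - O{\left(-21 \right)}\right)} = \frac{1}{-31280 + \left(8200 - \left(8 - 21\right)^{2}\right)} = \frac{1}{-31280 + \left(8200 - \left(-13\right)^{2}\right)} = \frac{1}{-31280 + \left(8200 - 169\right)} = \frac{1}{-31280 + 8031} = \frac{1}{-23249} = - \frac{1}{23249}$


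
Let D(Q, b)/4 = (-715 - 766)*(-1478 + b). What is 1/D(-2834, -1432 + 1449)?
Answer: 1/8654964 ≈ 1.1554e-7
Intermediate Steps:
D(Q, b) = 8755672 - 5924*b (D(Q, b) = 4*((-715 - 766)*(-1478 + b)) = 4*(-1481*(-1478 + b)) = 4*(2188918 - 1481*b) = 8755672 - 5924*b)
1/D(-2834, -1432 + 1449) = 1/(8755672 - 5924*(-1432 + 1449)) = 1/(8755672 - 5924*17) = 1/(8755672 - 100708) = 1/8654964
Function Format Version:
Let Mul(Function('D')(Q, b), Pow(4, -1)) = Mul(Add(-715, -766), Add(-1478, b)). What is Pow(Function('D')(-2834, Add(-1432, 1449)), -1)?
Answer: Rational(1, 8654964) ≈ 1.1554e-7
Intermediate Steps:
Function('D')(Q, b) = Add(8755672, Mul(-5924, b)) (Function('D')(Q, b) = Mul(4, Mul(Add(-715, -766), Add(-1478, b))) = Mul(4, Mul(-1481, Add(-1478, b))) = Mul(4, Add(2188918, Mul(-1481, b))) = Add(8755672, Mul(-5924, b)))
Pow(Function('D')(-2834, Add(-1432, 1449)), -1) = Pow(Add(8755672, Mul(-5924, Add(-1432, 1449))), -1) = Pow(Add(8755672, Mul(-5924, 17)), -1) = Pow(Add(8755672, -100708), -1) = Pow(8654964, -1) = Rational(1, 8654964)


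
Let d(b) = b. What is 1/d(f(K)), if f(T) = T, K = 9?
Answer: 1/9 ≈ 0.11111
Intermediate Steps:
1/d(f(K)) = 1/9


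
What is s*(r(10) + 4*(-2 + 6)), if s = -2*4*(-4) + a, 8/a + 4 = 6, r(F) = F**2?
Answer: 4176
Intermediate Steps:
a = 4 (a = 8/(-4 + 6) = 8/2 = 8*(1/2) = 4)
s = 36 (s = -2*4*(-4) + 4 = -8*(-4) + 4 = 32 + 4 = 36)
s*(r(10) + 4*(-2 + 6)) = 36*(10**2 + 4*(-2 + 6)) = 36*(100 + 4*4) = 36*(100 + 16) = 36*116 = 4176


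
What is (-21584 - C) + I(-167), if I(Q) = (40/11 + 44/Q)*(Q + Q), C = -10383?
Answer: -135603/11 ≈ -12328.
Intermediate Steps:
I(Q) = 2*Q*(40/11 + 44/Q) (I(Q) = (40*(1/11) + 44/Q)*(2*Q) = (40/11 + 44/Q)*(2*Q) = 2*Q*(40/11 + 44/Q))
(-21584 - C) + I(-167) = (-21584 - 1*(-10383)) + (88 + (80/11)*(-167)) = (-21584 + 10383) + (88 - 13360/11) = -11201 - 12392/11 = -135603/11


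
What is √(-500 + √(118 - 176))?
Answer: √(-500 + I*√58) ≈ 0.1703 + 22.361*I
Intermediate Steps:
√(-500 + √(118 - 176)) = √(-500 + √(-58)) = √(-500 + I*√58)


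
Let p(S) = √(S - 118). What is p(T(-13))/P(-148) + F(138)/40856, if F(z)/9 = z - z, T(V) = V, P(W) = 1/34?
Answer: 34*I*√131 ≈ 389.15*I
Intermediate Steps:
P(W) = 1/34
p(S) = √(-118 + S)
F(z) = 0 (F(z) = 9*(z - z) = 9*0 = 0)
p(T(-13))/P(-148) + F(138)/40856 = √(-118 - 13)/(1/34) + 0/40856 = √(-131)*34 + 0*(1/40856) = (I*√131)*34 + 0 = 34*I*√131 + 0 = 34*I*√131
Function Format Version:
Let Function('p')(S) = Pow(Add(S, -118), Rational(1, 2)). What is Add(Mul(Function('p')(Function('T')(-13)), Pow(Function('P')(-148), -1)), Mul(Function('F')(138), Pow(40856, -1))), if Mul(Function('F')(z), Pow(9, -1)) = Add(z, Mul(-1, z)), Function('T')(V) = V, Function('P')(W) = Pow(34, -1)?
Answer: Mul(34, I, Pow(131, Rational(1, 2))) ≈ Mul(389.15, I)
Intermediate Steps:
Function('P')(W) = Rational(1, 34)
Function('p')(S) = Pow(Add(-118, S), Rational(1, 2))
Function('F')(z) = 0 (Function('F')(z) = Mul(9, Add(z, Mul(-1, z))) = Mul(9, 0) = 0)
Add(Mul(Function('p')(Function('T')(-13)), Pow(Function('P')(-148), -1)), Mul(Function('F')(138), Pow(40856, -1))) = Add(Mul(Pow(Add(-118, -13), Rational(1, 2)), Pow(Rational(1, 34), -1)), Mul(0, Pow(40856, -1))) = Add(Mul(Pow(-131, Rational(1, 2)), 34), Mul(0, Rational(1, 40856))) = Add(Mul(Mul(I, Pow(131, Rational(1, 2))), 34), 0) = Add(Mul(34, I, Pow(131, Rational(1, 2))), 0) = Mul(34, I, Pow(131, Rational(1, 2)))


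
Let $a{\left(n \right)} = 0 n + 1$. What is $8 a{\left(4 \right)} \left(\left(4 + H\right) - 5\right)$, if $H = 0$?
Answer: $-8$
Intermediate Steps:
$a{\left(n \right)} = 1$ ($a{\left(n \right)} = 0 + 1 = 1$)
$8 a{\left(4 \right)} \left(\left(4 + H\right) - 5\right) = 8 \cdot 1 \left(\left(4 + 0\right) - 5\right) = 8 \left(4 - 5\right) = 8 \left(-1\right) = -8$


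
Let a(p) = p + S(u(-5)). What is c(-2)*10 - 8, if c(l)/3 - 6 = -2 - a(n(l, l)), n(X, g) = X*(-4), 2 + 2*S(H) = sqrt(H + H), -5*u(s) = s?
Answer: -98 - 15*sqrt(2) ≈ -119.21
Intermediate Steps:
u(s) = -s/5
S(H) = -1 + sqrt(2)*sqrt(H)/2 (S(H) = -1 + sqrt(H + H)/2 = -1 + sqrt(2*H)/2 = -1 + (sqrt(2)*sqrt(H))/2 = -1 + sqrt(2)*sqrt(H)/2)
n(X, g) = -4*X
a(p) = -1 + p + sqrt(2)/2 (a(p) = p + (-1 + sqrt(2)*sqrt(-1/5*(-5))/2) = p + (-1 + sqrt(2)*sqrt(1)/2) = p + (-1 + (1/2)*sqrt(2)*1) = p + (-1 + sqrt(2)/2) = -1 + p + sqrt(2)/2)
c(l) = 15 + 12*l - 3*sqrt(2)/2 (c(l) = 18 + 3*(-2 - (-1 - 4*l + sqrt(2)/2)) = 18 + 3*(-2 - (-1 + sqrt(2)/2 - 4*l)) = 18 + 3*(-2 + (1 + 4*l - sqrt(2)/2)) = 18 + 3*(-1 + 4*l - sqrt(2)/2) = 18 + (-3 + 12*l - 3*sqrt(2)/2) = 15 + 12*l - 3*sqrt(2)/2)
c(-2)*10 - 8 = (15 + 12*(-2) - 3*sqrt(2)/2)*10 - 8 = (15 - 24 - 3*sqrt(2)/2)*10 - 8 = (-9 - 3*sqrt(2)/2)*10 - 8 = (-90 - 15*sqrt(2)) - 8 = -98 - 15*sqrt(2)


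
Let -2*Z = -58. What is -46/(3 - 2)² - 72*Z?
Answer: -2134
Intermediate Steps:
Z = 29 (Z = -½*(-58) = 29)
-46/(3 - 2)² - 72*Z = -46/(3 - 2)² - 72*29 = -46/(1²) - 2088 = -46/1 - 2088 = -46*1 - 2088 = -46 - 2088 = -2134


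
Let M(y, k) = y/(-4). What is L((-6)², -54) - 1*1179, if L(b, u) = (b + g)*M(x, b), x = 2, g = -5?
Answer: -2389/2 ≈ -1194.5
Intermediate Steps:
M(y, k) = -y/4 (M(y, k) = y*(-¼) = -y/4)
L(b, u) = 5/2 - b/2 (L(b, u) = (b - 5)*(-¼*2) = (-5 + b)*(-½) = 5/2 - b/2)
L((-6)², -54) - 1*1179 = (5/2 - ½*(-6)²) - 1*1179 = (5/2 - ½*36) - 1179 = (5/2 - 18) - 1179 = -31/2 - 1179 = -2389/2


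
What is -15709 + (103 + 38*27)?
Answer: -14580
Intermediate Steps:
-15709 + (103 + 38*27) = -15709 + (103 + 1026) = -15709 + 1129 = -14580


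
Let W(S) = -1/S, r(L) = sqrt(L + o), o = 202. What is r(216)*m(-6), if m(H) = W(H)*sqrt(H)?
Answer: I*sqrt(627)/3 ≈ 8.3466*I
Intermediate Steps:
r(L) = sqrt(202 + L) (r(L) = sqrt(L + 202) = sqrt(202 + L))
m(H) = -1/sqrt(H) (m(H) = (-1/H)*sqrt(H) = -1/sqrt(H))
r(216)*m(-6) = sqrt(202 + 216)*(-1/sqrt(-6)) = sqrt(418)*(-(-1)*I*sqrt(6)/6) = sqrt(418)*(I*sqrt(6)/6) = I*sqrt(627)/3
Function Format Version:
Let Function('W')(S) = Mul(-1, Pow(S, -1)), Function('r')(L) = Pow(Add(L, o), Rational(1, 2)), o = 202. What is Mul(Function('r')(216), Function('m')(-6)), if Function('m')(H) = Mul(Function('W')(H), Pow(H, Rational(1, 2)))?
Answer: Mul(Rational(1, 3), I, Pow(627, Rational(1, 2))) ≈ Mul(8.3466, I)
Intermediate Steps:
Function('r')(L) = Pow(Add(202, L), Rational(1, 2)) (Function('r')(L) = Pow(Add(L, 202), Rational(1, 2)) = Pow(Add(202, L), Rational(1, 2)))
Function('m')(H) = Mul(-1, Pow(H, Rational(-1, 2))) (Function('m')(H) = Mul(Mul(-1, Pow(H, -1)), Pow(H, Rational(1, 2))) = Mul(-1, Pow(H, Rational(-1, 2))))
Mul(Function('r')(216), Function('m')(-6)) = Mul(Pow(Add(202, 216), Rational(1, 2)), Mul(-1, Pow(-6, Rational(-1, 2)))) = Mul(Pow(418, Rational(1, 2)), Mul(-1, Mul(Rational(-1, 6), I, Pow(6, Rational(1, 2))))) = Mul(Pow(418, Rational(1, 2)), Mul(Rational(1, 6), I, Pow(6, Rational(1, 2)))) = Mul(Rational(1, 3), I, Pow(627, Rational(1, 2)))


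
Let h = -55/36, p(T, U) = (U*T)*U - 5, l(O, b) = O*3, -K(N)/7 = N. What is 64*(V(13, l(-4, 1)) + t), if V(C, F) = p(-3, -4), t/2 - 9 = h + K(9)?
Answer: -94496/9 ≈ -10500.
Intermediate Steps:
K(N) = -7*N
l(O, b) = 3*O
p(T, U) = -5 + T*U**2 (p(T, U) = (T*U)*U - 5 = T*U**2 - 5 = -5 + T*U**2)
h = -55/36 (h = -55*1/36 = -55/36 ≈ -1.5278)
t = -1999/18 (t = 18 + 2*(-55/36 - 7*9) = 18 + 2*(-55/36 - 63) = 18 + 2*(-2323/36) = 18 - 2323/18 = -1999/18 ≈ -111.06)
V(C, F) = -53 (V(C, F) = -5 - 3*(-4)**2 = -5 - 3*16 = -5 - 48 = -53)
64*(V(13, l(-4, 1)) + t) = 64*(-53 - 1999/18) = 64*(-2953/18) = -94496/9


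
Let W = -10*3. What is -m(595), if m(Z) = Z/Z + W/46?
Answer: -8/23 ≈ -0.34783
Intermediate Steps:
W = -30
m(Z) = 8/23 (m(Z) = Z/Z - 30/46 = 1 - 30*1/46 = 1 - 15/23 = 8/23)
-m(595) = -1*8/23 = -8/23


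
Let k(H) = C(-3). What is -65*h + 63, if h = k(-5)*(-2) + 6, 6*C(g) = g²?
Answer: -132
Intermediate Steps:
C(g) = g²/6
k(H) = 3/2 (k(H) = (⅙)*(-3)² = (⅙)*9 = 3/2)
h = 3 (h = (3/2)*(-2) + 6 = -3 + 6 = 3)
-65*h + 63 = -65*3 + 63 = -195 + 63 = -132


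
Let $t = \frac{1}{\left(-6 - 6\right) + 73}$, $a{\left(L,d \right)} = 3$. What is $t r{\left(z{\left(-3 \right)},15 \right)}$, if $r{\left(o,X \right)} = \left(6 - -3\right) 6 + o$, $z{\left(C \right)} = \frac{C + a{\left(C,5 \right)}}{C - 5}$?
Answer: $\frac{54}{61} \approx 0.88525$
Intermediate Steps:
$z{\left(C \right)} = \frac{3 + C}{-5 + C}$ ($z{\left(C \right)} = \frac{C + 3}{C - 5} = \frac{3 + C}{-5 + C}$)
$r{\left(o,X \right)} = 54 + o$ ($r{\left(o,X \right)} = \left(6 + 3\right) 6 + o = 9 \cdot 6 + o = 54 + o$)
$t = \frac{1}{61}$ ($t = \frac{1}{\left(-6 - 6\right) + 73} = \frac{1}{-12 + 73} = \frac{1}{61} \approx 0.016393$)
$t r{\left(z{\left(-3 \right)},15 \right)} = \frac{54 + \frac{3 - 3}{-5 - 3}}{61} = \frac{54 + \frac{1}{-8} \cdot 0}{61} = \frac{54 - 0}{61} = \frac{54 + 0}{61} = \frac{1}{61} \cdot 54 = \frac{54}{61}$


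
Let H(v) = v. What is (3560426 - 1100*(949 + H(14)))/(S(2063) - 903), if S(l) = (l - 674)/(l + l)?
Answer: -10319645876/3724389 ≈ -2770.8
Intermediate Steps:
S(l) = (-674 + l)/(2*l) (S(l) = (-674 + l)/((2*l)) = (-674 + l)*(1/(2*l)) = (-674 + l)/(2*l))
(3560426 - 1100*(949 + H(14)))/(S(2063) - 903) = (3560426 - 1100*(949 + 14))/((½)*(-674 + 2063)/2063 - 903) = (3560426 - 1100*963)/((½)*(1/2063)*1389 - 903) = (3560426 - 1059300)/(1389/4126 - 903) = 2501126/(-3724389/4126) = 2501126*(-4126/3724389) = -10319645876/3724389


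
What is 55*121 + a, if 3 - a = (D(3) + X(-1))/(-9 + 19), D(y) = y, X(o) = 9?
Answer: 33284/5 ≈ 6656.8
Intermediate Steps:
a = 9/5 (a = 3 - (3 + 9)/(-9 + 19) = 3 - 12/10 = 3 - 1*6/5 = 3 - 6/5 = 9/5 ≈ 1.8000)
55*121 + a = 55*121 + 9/5 = 6655 + 9/5 = 33284/5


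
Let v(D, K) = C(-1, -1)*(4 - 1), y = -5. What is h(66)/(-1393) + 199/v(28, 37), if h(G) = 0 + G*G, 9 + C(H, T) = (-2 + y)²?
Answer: -245513/167160 ≈ -1.4687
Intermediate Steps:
C(H, T) = 40 (C(H, T) = -9 + (-2 - 5)² = -9 + (-7)² = -9 + 49 = 40)
h(G) = G² (h(G) = 0 + G² = G²)
v(D, K) = 120 (v(D, K) = 40*(4 - 1) = 40*3 = 120)
h(66)/(-1393) + 199/v(28, 37) = 66²/(-1393) + 199/120 = 4356*(-1/1393) + 199*(1/120) = -4356/1393 + 199/120 = -245513/167160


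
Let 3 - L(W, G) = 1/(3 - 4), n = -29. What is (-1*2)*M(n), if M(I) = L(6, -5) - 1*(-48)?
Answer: -104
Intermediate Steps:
L(W, G) = 4 (L(W, G) = 3 - 1/(3 - 4) = 3 - 1/(-1) = 3 - 1*(-1) = 3 + 1 = 4)
M(I) = 52 (M(I) = 4 - 1*(-48) = 4 + 48 = 52)
(-1*2)*M(n) = -1*2*52 = -2*52 = -104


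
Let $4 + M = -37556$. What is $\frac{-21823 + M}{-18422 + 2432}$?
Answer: $\frac{59383}{15990} \approx 3.7138$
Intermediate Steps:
$M = -37560$ ($M = -4 - 37556 = -37560$)
$\frac{-21823 + M}{-18422 + 2432} = \frac{-21823 - 37560}{-18422 + 2432} = - \frac{59383}{-15990} = \left(-59383\right) \left(- \frac{1}{15990}\right) = \frac{59383}{15990}$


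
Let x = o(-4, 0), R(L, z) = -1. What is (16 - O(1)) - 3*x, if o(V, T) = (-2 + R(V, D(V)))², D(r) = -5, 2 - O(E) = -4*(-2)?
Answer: -5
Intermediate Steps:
O(E) = -6 (O(E) = 2 - (-4)*(-2) = 2 - 1*8 = 2 - 8 = -6)
o(V, T) = 9 (o(V, T) = (-2 - 1)² = (-3)² = 9)
x = 9
(16 - O(1)) - 3*x = (16 - 1*(-6)) - 3*9 = (16 + 6) - 27 = 22 - 27 = -5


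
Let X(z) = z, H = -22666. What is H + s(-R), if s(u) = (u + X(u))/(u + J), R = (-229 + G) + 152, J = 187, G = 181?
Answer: -1881486/83 ≈ -22669.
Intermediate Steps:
R = 104 (R = (-229 + 181) + 152 = -48 + 152 = 104)
s(u) = 2*u/(187 + u) (s(u) = (u + u)/(u + 187) = (2*u)/(187 + u) = 2*u/(187 + u))
H + s(-R) = -22666 + 2*(-1*104)/(187 - 1*104) = -22666 + 2*(-104)/(187 - 104) = -22666 + 2*(-104)/83 = -22666 + 2*(-104)*(1/83) = -22666 - 208/83 = -1881486/83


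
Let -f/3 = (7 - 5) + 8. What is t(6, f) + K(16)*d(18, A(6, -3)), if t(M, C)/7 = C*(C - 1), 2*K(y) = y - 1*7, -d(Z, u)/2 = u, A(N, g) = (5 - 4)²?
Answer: 6501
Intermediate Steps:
A(N, g) = 1 (A(N, g) = 1² = 1)
d(Z, u) = -2*u
K(y) = -7/2 + y/2 (K(y) = (y - 1*7)/2 = (y - 7)/2 = (-7 + y)/2 = -7/2 + y/2)
f = -30 (f = -3*((7 - 5) + 8) = -3*(2 + 8) = -3*10 = -30)
t(M, C) = 7*C*(-1 + C) (t(M, C) = 7*(C*(C - 1)) = 7*(C*(-1 + C)) = 7*C*(-1 + C))
t(6, f) + K(16)*d(18, A(6, -3)) = 7*(-30)*(-1 - 30) + (-7/2 + (½)*16)*(-2*1) = 7*(-30)*(-31) + (-7/2 + 8)*(-2) = 6510 + (9/2)*(-2) = 6510 - 9 = 6501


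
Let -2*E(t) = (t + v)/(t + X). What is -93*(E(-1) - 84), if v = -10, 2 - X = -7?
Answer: 123969/16 ≈ 7748.1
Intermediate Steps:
X = 9 (X = 2 - 1*(-7) = 2 + 7 = 9)
E(t) = -(-10 + t)/(2*(9 + t)) (E(t) = -(t - 10)/(2*(t + 9)) = -(-10 + t)/(2*(9 + t)))
-93*(E(-1) - 84) = -93*((10 - 1*(-1))/(2*(9 - 1)) - 84) = -93*((½)*(10 + 1)/8 - 84) = -93*((½)*(⅛)*11 - 84) = -93*(11/16 - 84) = -93*(-1333/16) = 123969/16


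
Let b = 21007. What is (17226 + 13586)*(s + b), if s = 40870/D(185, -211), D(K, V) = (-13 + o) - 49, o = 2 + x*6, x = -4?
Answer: 13277799754/21 ≈ 6.3228e+8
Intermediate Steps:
o = -22 (o = 2 - 4*6 = 2 - 24 = -22)
D(K, V) = -84 (D(K, V) = (-13 - 22) - 49 = -35 - 49 = -84)
s = -20435/42 (s = 40870/(-84) = 40870*(-1/84) = -20435/42 ≈ -486.55)
(17226 + 13586)*(s + b) = (17226 + 13586)*(-20435/42 + 21007) = 30812*(861859/42) = 13277799754/21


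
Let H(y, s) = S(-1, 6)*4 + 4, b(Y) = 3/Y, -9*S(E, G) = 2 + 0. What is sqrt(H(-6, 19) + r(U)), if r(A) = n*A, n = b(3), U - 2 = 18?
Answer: 4*sqrt(13)/3 ≈ 4.8074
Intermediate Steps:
U = 20 (U = 2 + 18 = 20)
S(E, G) = -2/9 (S(E, G) = -(2 + 0)/9 = -1/9*2 = -2/9)
H(y, s) = 28/9 (H(y, s) = -2/9*4 + 4 = -8/9 + 4 = 28/9)
n = 1 (n = 3/3 = 3*(1/3) = 1)
r(A) = A (r(A) = 1*A = A)
sqrt(H(-6, 19) + r(U)) = sqrt(28/9 + 20) = sqrt(208/9) = 4*sqrt(13)/3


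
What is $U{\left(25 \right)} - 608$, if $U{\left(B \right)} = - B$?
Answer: $-633$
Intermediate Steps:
$U{\left(25 \right)} - 608 = \left(-1\right) 25 - 608 = -25 - 608 = -633$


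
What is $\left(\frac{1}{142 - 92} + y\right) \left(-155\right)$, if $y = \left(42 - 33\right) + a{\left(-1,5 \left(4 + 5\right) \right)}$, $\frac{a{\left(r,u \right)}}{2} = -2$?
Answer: $- \frac{7781}{10} \approx -778.1$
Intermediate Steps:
$a{\left(r,u \right)} = -4$ ($a{\left(r,u \right)} = 2 \left(-2\right) = -4$)
$y = 5$ ($y = \left(42 - 33\right) - 4 = 9 - 4 = 5$)
$\left(\frac{1}{142 - 92} + y\right) \left(-155\right) = \left(\frac{1}{142 - 92} + 5\right) \left(-155\right) = \left(\frac{1}{50} + 5\right) \left(-155\right) = \frac{251}{50} \left(-155\right) = - \frac{7781}{10}$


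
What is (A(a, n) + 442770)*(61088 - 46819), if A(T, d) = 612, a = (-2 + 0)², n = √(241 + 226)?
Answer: 6326617758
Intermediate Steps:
n = √467 ≈ 21.610
a = 4 (a = (-2)² = 4)
(A(a, n) + 442770)*(61088 - 46819) = (612 + 442770)*(61088 - 46819) = 443382*14269 = 6326617758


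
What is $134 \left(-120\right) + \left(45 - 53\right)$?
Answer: $-16088$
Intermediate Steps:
$134 \left(-120\right) + \left(45 - 53\right) = -16080 - 8 = -16088$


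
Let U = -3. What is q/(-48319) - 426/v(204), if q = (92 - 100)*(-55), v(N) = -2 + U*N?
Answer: 10156867/14833933 ≈ 0.68470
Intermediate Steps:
v(N) = -2 - 3*N
q = 440 (q = -8*(-55) = 440)
q/(-48319) - 426/v(204) = 440/(-48319) - 426/(-2 - 3*204) = 440*(-1/48319) - 426/(-2 - 612) = -440/48319 - 426/(-614) = -440/48319 - 426*(-1/614) = -440/48319 + 213/307 = 10156867/14833933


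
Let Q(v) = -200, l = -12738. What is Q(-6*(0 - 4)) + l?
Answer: -12938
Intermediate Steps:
Q(-6*(0 - 4)) + l = -200 - 12738 = -12938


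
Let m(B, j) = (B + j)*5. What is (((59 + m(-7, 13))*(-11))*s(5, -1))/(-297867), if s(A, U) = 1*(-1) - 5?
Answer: -1958/99289 ≈ -0.019720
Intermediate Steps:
m(B, j) = 5*B + 5*j
s(A, U) = -6 (s(A, U) = -1 - 5 = -6)
(((59 + m(-7, 13))*(-11))*s(5, -1))/(-297867) = (((59 + (5*(-7) + 5*13))*(-11))*(-6))/(-297867) = (((59 + (-35 + 65))*(-11))*(-6))*(-1/297867) = (((59 + 30)*(-11))*(-6))*(-1/297867) = ((89*(-11))*(-6))*(-1/297867) = -979*(-6)*(-1/297867) = 5874*(-1/297867) = -1958/99289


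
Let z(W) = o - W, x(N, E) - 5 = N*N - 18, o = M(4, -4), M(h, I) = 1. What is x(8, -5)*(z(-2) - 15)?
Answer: -612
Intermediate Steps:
o = 1
x(N, E) = -13 + N² (x(N, E) = 5 + (N*N - 18) = 5 + (N² - 18) = 5 + (-18 + N²) = -13 + N²)
z(W) = 1 - W
x(8, -5)*(z(-2) - 15) = (-13 + 8²)*((1 - 1*(-2)) - 15) = (-13 + 64)*((1 + 2) - 15) = 51*(3 - 15) = 51*(-12) = -612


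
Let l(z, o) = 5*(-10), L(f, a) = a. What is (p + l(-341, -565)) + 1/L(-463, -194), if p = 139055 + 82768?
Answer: 43023961/194 ≈ 2.2177e+5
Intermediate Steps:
l(z, o) = -50
p = 221823
(p + l(-341, -565)) + 1/L(-463, -194) = (221823 - 50) + 1/(-194) = 221773 - 1/194 = 43023961/194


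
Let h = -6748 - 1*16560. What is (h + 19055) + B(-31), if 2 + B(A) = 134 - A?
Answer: -4090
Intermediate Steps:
B(A) = 132 - A (B(A) = -2 + (134 - A) = 132 - A)
h = -23308 (h = -6748 - 16560 = -23308)
(h + 19055) + B(-31) = (-23308 + 19055) + (132 - 1*(-31)) = -4253 + (132 + 31) = -4253 + 163 = -4090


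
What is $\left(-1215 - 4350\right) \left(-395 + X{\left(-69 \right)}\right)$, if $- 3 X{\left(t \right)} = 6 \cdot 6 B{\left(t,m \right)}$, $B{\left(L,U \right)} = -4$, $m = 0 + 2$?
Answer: $1931055$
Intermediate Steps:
$m = 2$
$X{\left(t \right)} = 48$ ($X{\left(t \right)} = - \frac{6 \cdot 6 \left(-4\right)}{3} = - \frac{36 \left(-4\right)}{3} = \left(- \frac{1}{3}\right) \left(-144\right) = 48$)
$\left(-1215 - 4350\right) \left(-395 + X{\left(-69 \right)}\right) = \left(-1215 - 4350\right) \left(-395 + 48\right) = \left(-5565\right) \left(-347\right) = 1931055$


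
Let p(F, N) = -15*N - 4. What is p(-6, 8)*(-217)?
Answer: 26908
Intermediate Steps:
p(F, N) = -4 - 15*N
p(-6, 8)*(-217) = (-4 - 15*8)*(-217) = (-4 - 120)*(-217) = -124*(-217) = 26908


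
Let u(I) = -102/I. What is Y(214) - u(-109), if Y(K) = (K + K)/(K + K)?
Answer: 7/109 ≈ 0.064220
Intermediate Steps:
Y(K) = 1 (Y(K) = (2*K)/((2*K)) = (2*K)*(1/(2*K)) = 1)
Y(214) - u(-109) = 1 - (-102)/(-109) = 1 - (-102)*(-1)/109 = 1 - 1*102/109 = 1 - 102/109 = 7/109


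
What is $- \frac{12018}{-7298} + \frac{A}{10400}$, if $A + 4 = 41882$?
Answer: $\frac{107653211}{18974800} \approx 5.6735$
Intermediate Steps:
$A = 41878$ ($A = -4 + 41882 = 41878$)
$- \frac{12018}{-7298} + \frac{A}{10400} = - \frac{12018}{-7298} + \frac{41878}{10400} = \left(-12018\right) \left(- \frac{1}{7298}\right) + 41878 \cdot \frac{1}{10400} = \frac{6009}{3649} + \frac{20939}{5200} = \frac{107653211}{18974800}$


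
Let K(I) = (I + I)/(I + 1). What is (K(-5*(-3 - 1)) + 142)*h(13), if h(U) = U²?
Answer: 510718/21 ≈ 24320.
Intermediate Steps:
K(I) = 2*I/(1 + I) (K(I) = (2*I)/(1 + I) = 2*I/(1 + I))
(K(-5*(-3 - 1)) + 142)*h(13) = (2*(-5*(-3 - 1))/(1 - 5*(-3 - 1)) + 142)*13² = (2*(-5*(-4))/(1 - 5*(-4)) + 142)*169 = (2*20/(1 + 20) + 142)*169 = (2*20/21 + 142)*169 = (2*20*(1/21) + 142)*169 = (40/21 + 142)*169 = (3022/21)*169 = 510718/21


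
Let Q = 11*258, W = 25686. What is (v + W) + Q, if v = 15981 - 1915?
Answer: 42590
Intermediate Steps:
v = 14066
Q = 2838
(v + W) + Q = (14066 + 25686) + 2838 = 39752 + 2838 = 42590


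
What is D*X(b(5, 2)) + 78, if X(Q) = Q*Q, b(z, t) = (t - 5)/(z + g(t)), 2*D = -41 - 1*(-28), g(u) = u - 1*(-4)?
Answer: 18759/242 ≈ 77.516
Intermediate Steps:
g(u) = 4 + u (g(u) = u + 4 = 4 + u)
D = -13/2 (D = (-41 - 1*(-28))/2 = (-41 + 28)/2 = (1/2)*(-13) = -13/2 ≈ -6.5000)
b(z, t) = (-5 + t)/(4 + t + z) (b(z, t) = (t - 5)/(z + (4 + t)) = (-5 + t)/(4 + t + z))
X(Q) = Q**2
D*X(b(5, 2)) + 78 = -13*(-5 + 2)**2/(4 + 2 + 5)**2/2 + 78 = -13*(-3/11)**2/2 + 78 = -13/2*9/121 + 78 = -117/242 + 78 = 18759/242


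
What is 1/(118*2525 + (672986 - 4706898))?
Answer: -1/3735962 ≈ -2.6767e-7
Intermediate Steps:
1/(118*2525 + (672986 - 4706898)) = 1/(297950 - 4033912) = 1/(-3735962) = -1/3735962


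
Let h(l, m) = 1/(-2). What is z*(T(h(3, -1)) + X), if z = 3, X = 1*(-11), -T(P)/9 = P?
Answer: -39/2 ≈ -19.500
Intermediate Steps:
h(l, m) = -1/2
T(P) = -9*P
X = -11
z*(T(h(3, -1)) + X) = 3*(-9*(-1/2) - 11) = 3*(9/2 - 11) = 3*(-13/2) = -39/2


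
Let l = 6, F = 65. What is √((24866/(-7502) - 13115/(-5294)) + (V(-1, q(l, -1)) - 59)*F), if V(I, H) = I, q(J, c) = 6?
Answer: 3*I*√1412511374070802/1805254 ≈ 62.457*I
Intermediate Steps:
√((24866/(-7502) - 13115/(-5294)) + (V(-1, q(l, -1)) - 59)*F) = √((24866/(-7502) - 13115/(-5294)) + (-1 - 59)*65) = √((24866*(-1/7502) - 13115*(-1/5294)) - 60*65) = √((-12433/3751 + 13115/5294) - 3900) = √(-16625937/19857794 - 3900) = √(-77462022537/19857794) = 3*I*√1412511374070802/1805254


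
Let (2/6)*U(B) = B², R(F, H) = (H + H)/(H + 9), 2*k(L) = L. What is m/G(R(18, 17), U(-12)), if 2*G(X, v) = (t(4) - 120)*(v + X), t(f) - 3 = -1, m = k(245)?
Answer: -3185/664694 ≈ -0.0047917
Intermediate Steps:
k(L) = L/2
m = 245/2 (m = (½)*245 = 245/2 ≈ 122.50)
t(f) = 2 (t(f) = 3 - 1 = 2)
R(F, H) = 2*H/(9 + H) (R(F, H) = (2*H)/(9 + H) = 2*H/(9 + H))
U(B) = 3*B²
G(X, v) = -59*X - 59*v (G(X, v) = ((2 - 120)*(v + X))/2 = (-118*(X + v))/2 = (-118*X - 118*v)/2 = -59*X - 59*v)
m/G(R(18, 17), U(-12)) = 245/(2*(-118*17/(9 + 17) - 177*(-12)²)) = 245/(2*(-118*17/26 - 177*144)) = 245/(2*(-118*17/26 - 59*432)) = 245/(2*(-59*17/13 - 25488)) = 245/(2*(-1003/13 - 25488)) = 245/(2*(-332347/13)) = (245/2)*(-13/332347) = -3185/664694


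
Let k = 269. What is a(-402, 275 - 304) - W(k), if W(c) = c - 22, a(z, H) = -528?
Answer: -775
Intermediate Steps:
W(c) = -22 + c
a(-402, 275 - 304) - W(k) = -528 - (-22 + 269) = -528 - 1*247 = -528 - 247 = -775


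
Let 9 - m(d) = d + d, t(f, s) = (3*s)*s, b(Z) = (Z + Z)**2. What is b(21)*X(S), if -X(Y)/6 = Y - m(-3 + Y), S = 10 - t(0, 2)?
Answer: 222264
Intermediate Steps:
b(Z) = 4*Z**2 (b(Z) = (2*Z)**2 = 4*Z**2)
t(f, s) = 3*s**2
S = -2 (S = 10 - 3*2**2 = 10 - 3*4 = 10 - 1*12 = 10 - 12 = -2)
m(d) = 9 - 2*d (m(d) = 9 - (d + d) = 9 - 2*d)
X(Y) = 90 - 18*Y (X(Y) = -6*(Y - (9 - 2*(-3 + Y))) = -6*(Y - (9 + (6 - 2*Y))) = -6*(Y - (15 - 2*Y)) = -6*(Y + (-15 + 2*Y)) = -6*(-15 + 3*Y) = 90 - 18*Y)
b(21)*X(S) = (4*21**2)*(90 - 18*(-2)) = (4*441)*(90 + 36) = 1764*126 = 222264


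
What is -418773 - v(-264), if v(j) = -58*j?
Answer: -434085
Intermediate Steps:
-418773 - v(-264) = -418773 - (-58)*(-264) = -418773 - 1*15312 = -418773 - 15312 = -434085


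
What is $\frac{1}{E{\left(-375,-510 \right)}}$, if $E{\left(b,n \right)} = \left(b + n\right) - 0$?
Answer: $- \frac{1}{885} \approx -0.0011299$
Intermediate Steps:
$E{\left(b,n \right)} = b + n$ ($E{\left(b,n \right)} = \left(b + n\right) + 0 = b + n$)
$\frac{1}{E{\left(-375,-510 \right)}} = \frac{1}{-375 - 510} = \frac{1}{-885} = - \frac{1}{885}$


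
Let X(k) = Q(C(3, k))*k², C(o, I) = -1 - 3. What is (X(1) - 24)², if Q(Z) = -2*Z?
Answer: 256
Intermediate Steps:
C(o, I) = -4
X(k) = 8*k² (X(k) = (-2*(-4))*k² = 8*k²)
(X(1) - 24)² = (8*1² - 24)² = (8*1 - 24)² = (8 - 24)² = (-16)² = 256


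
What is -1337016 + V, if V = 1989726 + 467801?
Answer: 1120511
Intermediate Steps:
V = 2457527
-1337016 + V = -1337016 + 2457527 = 1120511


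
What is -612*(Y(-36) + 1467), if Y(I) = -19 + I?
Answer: -864144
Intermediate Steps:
-612*(Y(-36) + 1467) = -612*((-19 - 36) + 1467) = -612*(-55 + 1467) = -612*1412 = -864144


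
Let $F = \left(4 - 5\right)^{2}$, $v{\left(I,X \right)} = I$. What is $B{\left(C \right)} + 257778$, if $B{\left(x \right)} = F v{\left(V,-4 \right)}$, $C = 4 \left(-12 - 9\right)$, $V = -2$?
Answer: $257776$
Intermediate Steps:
$C = -84$ ($C = 4 \left(-21\right) = -84$)
$F = 1$ ($F = \left(-1\right)^{2} = 1$)
$B{\left(x \right)} = -2$ ($B{\left(x \right)} = 1 \left(-2\right) = -2$)
$B{\left(C \right)} + 257778 = -2 + 257778 = 257776$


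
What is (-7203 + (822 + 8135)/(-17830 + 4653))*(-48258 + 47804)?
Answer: 43094991152/13177 ≈ 3.2705e+6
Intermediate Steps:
(-7203 + (822 + 8135)/(-17830 + 4653))*(-48258 + 47804) = (-7203 + 8957/(-13177))*(-454) = (-7203 + 8957*(-1/13177))*(-454) = (-7203 - 8957/13177)*(-454) = -94922888/13177*(-454) = 43094991152/13177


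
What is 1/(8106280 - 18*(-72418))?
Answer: 1/9409804 ≈ 1.0627e-7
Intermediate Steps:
1/(8106280 - 18*(-72418)) = 1/(8106280 + 1303524) = 1/9409804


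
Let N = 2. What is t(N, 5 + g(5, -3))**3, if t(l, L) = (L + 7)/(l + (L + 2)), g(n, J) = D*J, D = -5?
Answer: 729/512 ≈ 1.4238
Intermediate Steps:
g(n, J) = -5*J
t(l, L) = (7 + L)/(2 + L + l) (t(l, L) = (7 + L)/(l + (2 + L)) = (7 + L)/(2 + L + l))
t(N, 5 + g(5, -3))**3 = ((7 + (5 - 5*(-3)))/(2 + (5 - 5*(-3)) + 2))**3 = ((7 + (5 + 15))/(2 + (5 + 15) + 2))**3 = ((7 + 20)/(2 + 20 + 2))**3 = (27/24)**3 = ((1/24)*27)**3 = (9/8)**3 = 729/512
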